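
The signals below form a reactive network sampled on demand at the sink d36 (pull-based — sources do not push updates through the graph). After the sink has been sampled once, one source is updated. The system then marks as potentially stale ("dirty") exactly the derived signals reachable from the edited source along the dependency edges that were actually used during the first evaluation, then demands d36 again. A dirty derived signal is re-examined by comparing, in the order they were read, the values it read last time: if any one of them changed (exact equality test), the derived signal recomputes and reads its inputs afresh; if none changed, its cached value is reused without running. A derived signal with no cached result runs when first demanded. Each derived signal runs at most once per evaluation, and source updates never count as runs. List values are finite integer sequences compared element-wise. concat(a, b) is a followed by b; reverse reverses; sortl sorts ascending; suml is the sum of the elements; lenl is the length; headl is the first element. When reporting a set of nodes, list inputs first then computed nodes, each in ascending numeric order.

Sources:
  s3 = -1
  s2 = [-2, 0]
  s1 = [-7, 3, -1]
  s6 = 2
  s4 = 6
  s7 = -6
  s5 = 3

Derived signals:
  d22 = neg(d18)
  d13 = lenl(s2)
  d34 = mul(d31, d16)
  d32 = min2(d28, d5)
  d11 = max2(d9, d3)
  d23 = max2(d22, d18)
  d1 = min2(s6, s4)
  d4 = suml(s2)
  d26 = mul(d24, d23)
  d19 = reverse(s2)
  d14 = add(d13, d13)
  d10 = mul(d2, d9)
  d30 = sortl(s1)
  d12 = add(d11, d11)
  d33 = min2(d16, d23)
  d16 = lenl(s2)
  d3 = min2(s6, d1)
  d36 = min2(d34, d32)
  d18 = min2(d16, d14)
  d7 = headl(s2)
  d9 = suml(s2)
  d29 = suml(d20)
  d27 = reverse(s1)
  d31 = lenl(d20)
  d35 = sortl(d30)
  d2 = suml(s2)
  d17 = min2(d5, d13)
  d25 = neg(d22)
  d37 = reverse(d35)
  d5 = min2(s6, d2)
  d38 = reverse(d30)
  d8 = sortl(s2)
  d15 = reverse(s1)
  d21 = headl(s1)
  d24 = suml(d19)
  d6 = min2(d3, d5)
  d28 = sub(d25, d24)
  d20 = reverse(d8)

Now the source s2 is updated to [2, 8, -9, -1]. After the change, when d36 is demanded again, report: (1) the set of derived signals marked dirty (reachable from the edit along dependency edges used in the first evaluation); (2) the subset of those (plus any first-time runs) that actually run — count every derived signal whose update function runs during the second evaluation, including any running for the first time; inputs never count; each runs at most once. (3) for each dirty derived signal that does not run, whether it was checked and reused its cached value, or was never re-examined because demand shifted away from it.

Initial pass — values computed on the first demand:
  d2 = suml([-2, 0]) = -2
  d5 = min2(2, -2) = -2
  d8 = sortl([-2, 0]) = [-2, 0]
  d13 = lenl([-2, 0]) = 2
  d14 = add(2, 2) = 4
  d16 = lenl([-2, 0]) = 2
  d18 = min2(2, 4) = 2
  d19 = reverse([-2, 0]) = [0, -2]
  d20 = reverse([-2, 0]) = [0, -2]
  d22 = neg(2) = -2
  d24 = suml([0, -2]) = -2
  d25 = neg(-2) = 2
  d28 = sub(2, -2) = 4
  d31 = lenl([0, -2]) = 2
  d32 = min2(4, -2) = -2
  d34 = mul(2, 2) = 4
  d36 = min2(4, -2) = -2

Second demand — change propagation:
  d2: re-runs because s2 [-2, 0]->[2, 8, -9, -1]; new result 0.
  d5: re-runs because d2 -2->0; new result 0.
  d8: re-runs because s2 [-2, 0]->[2, 8, -9, -1]; new result [-9, -1, 2, 8].
  d13: re-runs because s2 [-2, 0]->[2, 8, -9, -1]; new result 4.
  d14: re-runs because d13 2->4; d13 2->4; new result 8.
  d16: re-runs because s2 [-2, 0]->[2, 8, -9, -1]; new result 4.
  d18: re-runs because d16 2->4; d14 4->8; new result 4.
  d19: re-runs because s2 [-2, 0]->[2, 8, -9, -1]; new result [-1, -9, 8, 2].
  d20: re-runs because d8 [-2, 0]->[-9, -1, 2, 8]; new result [8, 2, -1, -9].
  d22: re-runs because d18 2->4; new result -4.
  d24: re-runs because d19 [0, -2]->[-1, -9, 8, 2]; new result 0.
  d25: re-runs because d22 -2->-4; new result 4.
  d28: re-runs because d25 2->4; d24 -2->0; new result 4 (unchanged).
  d31: re-runs because d20 [0, -2]->[8, 2, -1, -9]; new result 4.
  d32: re-runs because d5 -2->0; new result 0.
  d34: re-runs because d31 2->4; d16 2->4; new result 16.
  d36: re-runs because d34 4->16; d32 -2->0; new result 0.

Dirty set: d2, d5, d8, d13, d14, d16, d18, d19, d20, d22, d24, d25, d28, d31, d32, d34, d36.
Run set: d2, d5, d8, d13, d14, d16, d18, d19, d20, d22, d24, d25, d28, d31, d32, d34, d36 (17 run).
All dirty derived signals ended up running.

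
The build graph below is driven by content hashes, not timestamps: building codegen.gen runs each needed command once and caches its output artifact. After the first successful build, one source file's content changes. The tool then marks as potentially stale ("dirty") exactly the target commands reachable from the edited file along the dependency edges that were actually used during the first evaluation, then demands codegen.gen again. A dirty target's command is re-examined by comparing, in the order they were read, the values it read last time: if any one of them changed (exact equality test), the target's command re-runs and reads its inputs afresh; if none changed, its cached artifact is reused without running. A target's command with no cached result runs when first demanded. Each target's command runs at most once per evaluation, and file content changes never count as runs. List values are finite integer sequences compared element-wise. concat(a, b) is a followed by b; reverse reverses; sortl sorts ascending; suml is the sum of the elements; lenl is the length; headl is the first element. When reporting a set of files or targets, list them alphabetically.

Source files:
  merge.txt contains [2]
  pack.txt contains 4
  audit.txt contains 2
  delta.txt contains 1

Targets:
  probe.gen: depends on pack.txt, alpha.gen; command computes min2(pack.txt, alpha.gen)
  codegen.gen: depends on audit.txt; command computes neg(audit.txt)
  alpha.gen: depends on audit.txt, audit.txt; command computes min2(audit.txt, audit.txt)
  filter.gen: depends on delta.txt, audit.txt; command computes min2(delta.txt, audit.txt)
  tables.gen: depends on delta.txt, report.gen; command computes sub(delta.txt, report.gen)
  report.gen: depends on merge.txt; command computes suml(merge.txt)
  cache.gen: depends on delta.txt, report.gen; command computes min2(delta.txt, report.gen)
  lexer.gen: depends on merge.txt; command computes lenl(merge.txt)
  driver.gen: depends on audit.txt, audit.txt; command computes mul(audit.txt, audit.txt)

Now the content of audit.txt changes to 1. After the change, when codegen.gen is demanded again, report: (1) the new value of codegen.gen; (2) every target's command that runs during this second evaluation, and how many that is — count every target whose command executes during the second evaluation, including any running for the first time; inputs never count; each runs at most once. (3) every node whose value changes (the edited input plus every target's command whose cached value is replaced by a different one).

Initial pass — values computed on the first demand:
  codegen.gen = neg(2) = -2

Second demand — change propagation:
  codegen.gen: re-runs because audit.txt 2->1; new result -1.

codegen.gen now evaluates to -1.
Run set: codegen.gen (1 run).
Changed values: audit.txt, codegen.gen.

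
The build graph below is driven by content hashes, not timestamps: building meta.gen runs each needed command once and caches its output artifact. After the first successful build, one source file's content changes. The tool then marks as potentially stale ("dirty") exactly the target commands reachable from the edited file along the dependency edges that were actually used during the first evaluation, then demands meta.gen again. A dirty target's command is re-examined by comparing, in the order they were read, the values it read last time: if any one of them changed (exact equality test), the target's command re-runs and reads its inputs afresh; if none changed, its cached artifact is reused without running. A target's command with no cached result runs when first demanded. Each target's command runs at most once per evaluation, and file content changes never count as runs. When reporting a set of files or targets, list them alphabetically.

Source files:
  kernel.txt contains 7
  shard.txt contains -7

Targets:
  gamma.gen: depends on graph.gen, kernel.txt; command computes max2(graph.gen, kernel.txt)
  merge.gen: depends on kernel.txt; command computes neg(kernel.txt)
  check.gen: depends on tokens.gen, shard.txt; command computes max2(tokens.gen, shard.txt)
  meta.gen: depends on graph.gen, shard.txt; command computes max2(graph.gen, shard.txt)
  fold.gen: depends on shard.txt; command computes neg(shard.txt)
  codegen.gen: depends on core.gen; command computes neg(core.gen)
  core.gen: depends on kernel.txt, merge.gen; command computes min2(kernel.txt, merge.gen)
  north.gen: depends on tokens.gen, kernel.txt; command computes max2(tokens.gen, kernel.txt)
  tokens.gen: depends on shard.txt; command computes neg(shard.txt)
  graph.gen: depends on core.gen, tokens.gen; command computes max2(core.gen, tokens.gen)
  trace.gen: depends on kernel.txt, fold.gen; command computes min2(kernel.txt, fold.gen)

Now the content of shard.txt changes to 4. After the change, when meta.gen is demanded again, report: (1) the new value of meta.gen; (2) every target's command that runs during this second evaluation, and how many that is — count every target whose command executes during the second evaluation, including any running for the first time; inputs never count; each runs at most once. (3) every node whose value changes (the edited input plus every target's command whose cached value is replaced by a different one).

meta.gen now evaluates to 4.
Run set: graph.gen, meta.gen, tokens.gen (3 run).
Changed values: graph.gen, meta.gen, shard.txt, tokens.gen.

Initial pass — values computed on the first demand:
  merge.gen = neg(7) = -7
  core.gen = min2(7, -7) = -7
  tokens.gen = neg(-7) = 7
  graph.gen = max2(-7, 7) = 7
  meta.gen = max2(7, -7) = 7

Second demand — change propagation:
  tokens.gen: re-runs because shard.txt -7->4; new result -4.
  graph.gen: re-runs because tokens.gen 7->-4; new result -4.
  meta.gen: re-runs because graph.gen 7->-4; shard.txt -7->4; new result 4.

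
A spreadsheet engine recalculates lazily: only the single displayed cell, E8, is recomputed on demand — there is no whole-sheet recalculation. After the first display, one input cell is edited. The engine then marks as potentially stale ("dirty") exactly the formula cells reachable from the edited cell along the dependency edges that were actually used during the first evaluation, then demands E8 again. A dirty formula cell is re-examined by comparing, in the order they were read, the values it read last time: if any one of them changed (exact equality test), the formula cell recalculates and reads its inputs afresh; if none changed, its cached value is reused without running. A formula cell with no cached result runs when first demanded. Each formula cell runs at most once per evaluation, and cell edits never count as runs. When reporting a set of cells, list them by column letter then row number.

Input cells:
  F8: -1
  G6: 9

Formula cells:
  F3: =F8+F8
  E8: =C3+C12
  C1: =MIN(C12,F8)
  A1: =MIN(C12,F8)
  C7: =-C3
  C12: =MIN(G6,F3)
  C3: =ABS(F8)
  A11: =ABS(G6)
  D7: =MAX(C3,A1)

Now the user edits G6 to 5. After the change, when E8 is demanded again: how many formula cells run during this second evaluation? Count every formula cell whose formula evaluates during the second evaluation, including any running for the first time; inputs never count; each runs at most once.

First evaluation (everything demanded from the output):
  C3 = ABS(-1) = 1
  F3 = -1 + -1 = -2
  C12 = MIN(9, -2) = -2
  E8 = 1 + -2 = -1

Propagation after the edit:
  C12: runs — G6 9->5; result -2 (same value as before).
  E8: checked — values it read are unchanged (C3 unchanged, C12 unchanged); reused cached -1 without running.

Key observation: the change is absorbed at C12 — it re-runs but produces the same value, and the output's value is unchanged.

Formula cells that run: C12 — 1 in total.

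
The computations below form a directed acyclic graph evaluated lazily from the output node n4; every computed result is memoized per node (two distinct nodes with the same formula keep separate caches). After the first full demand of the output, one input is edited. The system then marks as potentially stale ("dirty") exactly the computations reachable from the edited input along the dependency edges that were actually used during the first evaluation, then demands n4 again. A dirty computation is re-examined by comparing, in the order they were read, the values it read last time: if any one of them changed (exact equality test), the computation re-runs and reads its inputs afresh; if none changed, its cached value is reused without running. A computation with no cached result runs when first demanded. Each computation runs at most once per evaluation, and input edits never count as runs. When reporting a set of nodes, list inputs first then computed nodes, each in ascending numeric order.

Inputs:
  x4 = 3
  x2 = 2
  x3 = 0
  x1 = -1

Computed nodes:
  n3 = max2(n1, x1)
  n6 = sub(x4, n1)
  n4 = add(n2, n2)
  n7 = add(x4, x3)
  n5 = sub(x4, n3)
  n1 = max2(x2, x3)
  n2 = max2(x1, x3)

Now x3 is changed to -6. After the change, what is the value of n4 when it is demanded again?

Demanding n4 again yields -2.

First demand of the output computes:
  n2 = max2(-1, 0) = 0
  n4 = add(0, 0) = 0

After the edit, cleaning proceeds:
  n2: a read changed (x3 0->-6) — executes, giving -1.
  n4: a read changed (n2 0->-1; n2 0->-1) — executes, giving -2.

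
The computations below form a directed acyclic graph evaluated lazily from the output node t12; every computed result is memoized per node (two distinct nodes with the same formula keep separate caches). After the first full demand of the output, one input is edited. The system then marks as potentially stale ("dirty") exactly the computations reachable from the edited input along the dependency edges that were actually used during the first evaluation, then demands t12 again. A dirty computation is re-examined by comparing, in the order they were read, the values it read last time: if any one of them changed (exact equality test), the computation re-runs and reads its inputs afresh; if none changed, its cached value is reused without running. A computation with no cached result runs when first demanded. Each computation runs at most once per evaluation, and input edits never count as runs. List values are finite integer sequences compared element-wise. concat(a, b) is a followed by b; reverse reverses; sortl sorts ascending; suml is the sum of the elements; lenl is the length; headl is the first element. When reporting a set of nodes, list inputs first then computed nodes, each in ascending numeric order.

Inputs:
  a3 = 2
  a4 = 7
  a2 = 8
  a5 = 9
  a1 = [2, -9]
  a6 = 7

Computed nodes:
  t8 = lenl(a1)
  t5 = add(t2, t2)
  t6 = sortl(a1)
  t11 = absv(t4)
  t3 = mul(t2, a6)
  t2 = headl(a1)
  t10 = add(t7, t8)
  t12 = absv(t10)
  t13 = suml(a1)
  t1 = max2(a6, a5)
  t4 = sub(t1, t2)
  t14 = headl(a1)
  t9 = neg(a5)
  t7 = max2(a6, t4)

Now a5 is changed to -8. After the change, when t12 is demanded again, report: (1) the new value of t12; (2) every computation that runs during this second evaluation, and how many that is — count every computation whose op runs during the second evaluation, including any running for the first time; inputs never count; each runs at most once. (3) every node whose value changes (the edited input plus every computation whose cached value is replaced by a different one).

First demand of the output computes:
  t1 = max2(7, 9) = 9
  t2 = headl([2, -9]) = 2
  t4 = sub(9, 2) = 7
  t7 = max2(7, 7) = 7
  t8 = lenl([2, -9]) = 2
  t10 = add(7, 2) = 9
  t12 = absv(9) = 9

After the edit, cleaning proceeds:
  t1: a read changed (a5 9->-8) — executes, giving 7.
  t4: a read changed (t1 9->7) — executes, giving 5.
  t7: a read changed (t4 7->5) — executes, giving 7 — identical to its old value.
  t10: dirty, but its reads are unchanged (t7 unchanged, t8 unchanged); cached 9 stands.
  t12: dirty, but its reads are unchanged (t10 unchanged); cached 9 stands.

Note the absorption at t7: it re-runs yet its value is the same, leaving the output's value untouched.

Demanding t12 again yields 9.
3 computations run: t1, t4, t7.
The nodes whose values change: a5, t1, t4.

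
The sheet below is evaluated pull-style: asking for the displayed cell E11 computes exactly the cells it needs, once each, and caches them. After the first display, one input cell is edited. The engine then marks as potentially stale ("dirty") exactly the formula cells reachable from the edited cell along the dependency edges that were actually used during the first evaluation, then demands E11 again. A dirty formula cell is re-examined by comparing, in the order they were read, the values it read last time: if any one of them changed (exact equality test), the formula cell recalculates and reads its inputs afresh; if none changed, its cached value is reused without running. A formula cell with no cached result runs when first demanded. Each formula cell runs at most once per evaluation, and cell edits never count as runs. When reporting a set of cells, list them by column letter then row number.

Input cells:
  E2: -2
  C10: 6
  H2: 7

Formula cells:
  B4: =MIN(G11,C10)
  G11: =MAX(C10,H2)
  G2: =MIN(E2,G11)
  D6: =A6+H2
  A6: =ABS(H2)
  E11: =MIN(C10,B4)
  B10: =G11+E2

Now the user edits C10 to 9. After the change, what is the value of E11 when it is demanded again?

First demand of the output computes:
  G11 = MAX(6, 7) = 7
  B4 = MIN(7, 6) = 6
  E11 = MIN(6, 6) = 6

After the edit, cleaning proceeds:
  G11: a read changed (C10 6->9) — executes, giving 9.
  B4: a read changed (G11 7->9; C10 6->9) — executes, giving 9.
  E11: a read changed (C10 6->9; B4 6->9) — executes, giving 9.

Demanding E11 again yields 9.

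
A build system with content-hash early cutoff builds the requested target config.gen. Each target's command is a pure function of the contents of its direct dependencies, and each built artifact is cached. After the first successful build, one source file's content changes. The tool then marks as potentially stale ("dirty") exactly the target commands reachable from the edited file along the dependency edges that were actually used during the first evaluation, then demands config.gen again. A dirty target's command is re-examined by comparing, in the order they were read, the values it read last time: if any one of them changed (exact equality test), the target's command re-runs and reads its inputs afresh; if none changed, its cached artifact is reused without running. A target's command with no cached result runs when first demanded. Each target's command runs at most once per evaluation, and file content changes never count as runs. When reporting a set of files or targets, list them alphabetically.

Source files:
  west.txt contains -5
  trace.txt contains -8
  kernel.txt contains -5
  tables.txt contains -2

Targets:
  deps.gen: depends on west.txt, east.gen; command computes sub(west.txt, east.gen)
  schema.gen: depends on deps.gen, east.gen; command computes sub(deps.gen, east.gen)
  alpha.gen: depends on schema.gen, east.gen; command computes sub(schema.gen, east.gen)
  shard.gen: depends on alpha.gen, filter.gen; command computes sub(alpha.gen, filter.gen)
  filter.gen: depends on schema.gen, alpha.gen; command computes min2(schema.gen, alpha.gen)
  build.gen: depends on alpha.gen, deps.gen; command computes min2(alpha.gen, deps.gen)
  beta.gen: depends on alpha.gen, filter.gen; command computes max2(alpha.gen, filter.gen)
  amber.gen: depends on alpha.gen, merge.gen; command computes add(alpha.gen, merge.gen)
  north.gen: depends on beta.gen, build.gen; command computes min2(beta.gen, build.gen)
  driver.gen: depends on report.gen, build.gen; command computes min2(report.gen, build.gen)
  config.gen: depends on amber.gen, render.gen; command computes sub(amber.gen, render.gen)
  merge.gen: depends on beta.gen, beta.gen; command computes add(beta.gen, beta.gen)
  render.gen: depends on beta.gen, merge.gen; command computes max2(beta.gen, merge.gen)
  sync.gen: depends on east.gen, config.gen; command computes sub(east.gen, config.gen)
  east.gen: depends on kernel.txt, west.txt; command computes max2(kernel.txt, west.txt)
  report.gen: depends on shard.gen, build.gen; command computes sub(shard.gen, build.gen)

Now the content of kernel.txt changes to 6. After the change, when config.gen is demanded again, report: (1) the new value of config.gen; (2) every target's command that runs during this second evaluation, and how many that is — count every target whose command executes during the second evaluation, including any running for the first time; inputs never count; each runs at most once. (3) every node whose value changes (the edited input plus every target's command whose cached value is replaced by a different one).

First evaluation (everything demanded from the output):
  east.gen = max2(-5, -5) = -5
  deps.gen = sub(-5, -5) = 0
  schema.gen = sub(0, -5) = 5
  alpha.gen = sub(5, -5) = 10
  filter.gen = min2(5, 10) = 5
  beta.gen = max2(10, 5) = 10
  merge.gen = add(10, 10) = 20
  amber.gen = add(10, 20) = 30
  render.gen = max2(10, 20) = 20
  config.gen = sub(30, 20) = 10

Propagation after the edit:
  east.gen: runs — kernel.txt -5->6; result 6.
  deps.gen: runs — east.gen -5->6; result -11.
  schema.gen: runs — deps.gen 0->-11; east.gen -5->6; result -17.
  alpha.gen: runs — schema.gen 5->-17; east.gen -5->6; result -23.
  filter.gen: runs — schema.gen 5->-17; alpha.gen 10->-23; result -23.
  beta.gen: runs — alpha.gen 10->-23; filter.gen 5->-23; result -23.
  merge.gen: runs — beta.gen 10->-23; beta.gen 10->-23; result -46.
  amber.gen: runs — alpha.gen 10->-23; merge.gen 20->-46; result -69.
  render.gen: runs — beta.gen 10->-23; merge.gen 20->-46; result -23.
  config.gen: runs — amber.gen 30->-69; render.gen 20->-23; result -46.

New value of config.gen: -46.
Target commands that run: alpha.gen, amber.gen, beta.gen, config.gen, deps.gen, east.gen, filter.gen, merge.gen, render.gen, schema.gen — 10 in total.
Values that change: alpha.gen, amber.gen, beta.gen, config.gen, deps.gen, east.gen, filter.gen, kernel.txt, merge.gen, render.gen, schema.gen.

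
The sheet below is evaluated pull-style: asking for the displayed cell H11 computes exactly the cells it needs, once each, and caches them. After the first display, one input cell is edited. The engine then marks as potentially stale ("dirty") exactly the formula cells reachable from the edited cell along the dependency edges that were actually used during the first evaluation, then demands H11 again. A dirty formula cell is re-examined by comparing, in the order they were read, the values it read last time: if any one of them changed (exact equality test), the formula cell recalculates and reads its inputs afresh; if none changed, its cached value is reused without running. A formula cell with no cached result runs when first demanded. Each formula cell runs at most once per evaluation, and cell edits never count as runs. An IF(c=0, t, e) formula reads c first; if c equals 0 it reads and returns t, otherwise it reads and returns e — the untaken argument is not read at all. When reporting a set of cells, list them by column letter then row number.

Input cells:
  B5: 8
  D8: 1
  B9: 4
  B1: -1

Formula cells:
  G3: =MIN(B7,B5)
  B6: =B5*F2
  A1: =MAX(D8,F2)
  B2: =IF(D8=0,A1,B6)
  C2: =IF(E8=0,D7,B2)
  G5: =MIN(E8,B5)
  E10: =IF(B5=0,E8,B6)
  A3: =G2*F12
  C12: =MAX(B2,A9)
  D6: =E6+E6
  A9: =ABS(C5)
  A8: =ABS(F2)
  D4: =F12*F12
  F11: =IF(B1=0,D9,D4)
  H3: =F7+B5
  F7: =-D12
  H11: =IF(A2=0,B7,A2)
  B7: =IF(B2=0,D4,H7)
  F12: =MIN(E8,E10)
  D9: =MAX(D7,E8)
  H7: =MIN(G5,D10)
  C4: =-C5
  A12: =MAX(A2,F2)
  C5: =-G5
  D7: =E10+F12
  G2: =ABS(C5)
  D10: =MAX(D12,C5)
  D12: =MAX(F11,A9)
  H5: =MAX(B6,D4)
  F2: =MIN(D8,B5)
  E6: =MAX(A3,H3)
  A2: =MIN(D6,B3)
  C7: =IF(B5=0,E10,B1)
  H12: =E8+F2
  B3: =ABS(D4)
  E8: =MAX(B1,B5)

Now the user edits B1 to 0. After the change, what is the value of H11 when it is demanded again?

Demanding H11 again yields 64.
Note the branch switch — D7, D9 had no cache and run now for the first time.

First demand of the output computes:
  E8 = MAX(-1, 8) = 8
  F2 = MIN(1, 8) = 1
  B6 = 8 * 1 = 8
  E10 = IF(B5=0: B5=8 -> else branch B6) = 8
  F12 = MIN(8, 8) = 8
  D4 = 8 * 8 = 64
  B3 = ABS(64) = 64
  F11 = IF(B1=0: B1=-1 -> else branch D4) = 64
  G5 = MIN(8, 8) = 8
  C5 = -(8) = -8
  A9 = ABS(-8) = 8
  D12 = MAX(64, 8) = 64
  F7 = -(64) = -64
  G2 = ABS(-8) = 8
  A3 = 8 * 8 = 64
  H3 = -64 + 8 = -56
  E6 = MAX(64, -56) = 64
  D6 = 64 + 64 = 128
  A2 = MIN(128, 64) = 64
  H11 = IF(A2=0: A2=64 -> else branch A2) = 64

After the edit, cleaning proceeds:
  E8: a read changed (B1 -1->0) — executes, giving 8 — identical to its old value.
  F12: dirty, but its reads are unchanged (E8 unchanged, E10 unchanged); cached 8 stands.
  D4: dirty, but its reads are unchanged (F12 unchanged, F12 unchanged); cached 64 stands.
  B3: dirty, but its reads are unchanged (D4 unchanged); cached 64 stands.
  D7: had never run; runs now, result 16.
  D9: had never run; runs now, result 16.
  F11: a read changed (B1 -1->0) — executes, giving 16.
  G5: dirty, but its reads are unchanged (E8 unchanged, B5 unchanged); cached 8 stands.
  C5: dirty, but its reads are unchanged (G5 unchanged); cached -8 stands.
  A9: dirty, but its reads are unchanged (C5 unchanged); cached 8 stands.
  D12: a read changed (F11 64->16) — executes, giving 16.
  F7: a read changed (D12 64->16) — executes, giving -16.
  G2: dirty, but its reads are unchanged (C5 unchanged); cached 8 stands.
  A3: dirty, but its reads are unchanged (G2 unchanged, F12 unchanged); cached 64 stands.
  H3: a read changed (F7 -64->-16) — executes, giving -8.
  E6: a read changed (H3 -56->-8) — executes, giving 64 — identical to its old value.
  D6: dirty, but its reads are unchanged (E6 unchanged, E6 unchanged); cached 128 stands.
  A2: dirty, but its reads are unchanged (D6 unchanged, B3 unchanged); cached 64 stands.
  H11: dirty, but its reads are unchanged (A2 unchanged, A2 unchanged); cached 64 stands.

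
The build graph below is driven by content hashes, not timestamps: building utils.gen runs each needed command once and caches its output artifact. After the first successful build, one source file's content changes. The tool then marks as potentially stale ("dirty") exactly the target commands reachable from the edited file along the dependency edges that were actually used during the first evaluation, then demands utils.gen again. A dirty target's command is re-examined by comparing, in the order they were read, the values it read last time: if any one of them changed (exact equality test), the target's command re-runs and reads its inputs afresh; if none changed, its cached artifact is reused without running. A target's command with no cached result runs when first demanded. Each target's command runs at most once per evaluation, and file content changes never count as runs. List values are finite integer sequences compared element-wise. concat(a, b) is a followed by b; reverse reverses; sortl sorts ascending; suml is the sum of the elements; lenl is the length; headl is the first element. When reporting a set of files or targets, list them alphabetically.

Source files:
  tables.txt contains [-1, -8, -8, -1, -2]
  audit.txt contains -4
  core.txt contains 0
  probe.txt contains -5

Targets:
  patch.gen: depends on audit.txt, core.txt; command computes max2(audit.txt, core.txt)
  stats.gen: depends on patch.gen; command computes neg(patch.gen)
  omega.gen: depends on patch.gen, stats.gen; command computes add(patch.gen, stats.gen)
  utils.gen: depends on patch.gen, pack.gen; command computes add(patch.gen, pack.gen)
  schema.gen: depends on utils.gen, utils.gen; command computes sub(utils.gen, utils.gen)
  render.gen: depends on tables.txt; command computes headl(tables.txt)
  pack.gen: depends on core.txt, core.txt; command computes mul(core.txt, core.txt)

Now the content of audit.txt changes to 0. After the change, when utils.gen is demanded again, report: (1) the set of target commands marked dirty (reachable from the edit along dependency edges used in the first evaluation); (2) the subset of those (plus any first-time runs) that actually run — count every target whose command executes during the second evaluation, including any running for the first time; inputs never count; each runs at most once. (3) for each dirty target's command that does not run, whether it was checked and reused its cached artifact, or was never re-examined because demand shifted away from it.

Dirty set: patch.gen, utils.gen.
Run set: patch.gen (1 run).
Re-examined without running (cache reused): utils.gen.
The important point: patch.gen recomputes to an identical value, and the output ends up unchanged.

Initial pass — values computed on the first demand:
  pack.gen = mul(0, 0) = 0
  patch.gen = max2(-4, 0) = 0
  utils.gen = add(0, 0) = 0

Second demand — change propagation:
  patch.gen: re-runs because audit.txt -4->0; new result 0 (unchanged).
  utils.gen: re-examined; everything it read last time is the same (patch.gen unchanged, pack.gen unchanged) — cache 0 kept, no run.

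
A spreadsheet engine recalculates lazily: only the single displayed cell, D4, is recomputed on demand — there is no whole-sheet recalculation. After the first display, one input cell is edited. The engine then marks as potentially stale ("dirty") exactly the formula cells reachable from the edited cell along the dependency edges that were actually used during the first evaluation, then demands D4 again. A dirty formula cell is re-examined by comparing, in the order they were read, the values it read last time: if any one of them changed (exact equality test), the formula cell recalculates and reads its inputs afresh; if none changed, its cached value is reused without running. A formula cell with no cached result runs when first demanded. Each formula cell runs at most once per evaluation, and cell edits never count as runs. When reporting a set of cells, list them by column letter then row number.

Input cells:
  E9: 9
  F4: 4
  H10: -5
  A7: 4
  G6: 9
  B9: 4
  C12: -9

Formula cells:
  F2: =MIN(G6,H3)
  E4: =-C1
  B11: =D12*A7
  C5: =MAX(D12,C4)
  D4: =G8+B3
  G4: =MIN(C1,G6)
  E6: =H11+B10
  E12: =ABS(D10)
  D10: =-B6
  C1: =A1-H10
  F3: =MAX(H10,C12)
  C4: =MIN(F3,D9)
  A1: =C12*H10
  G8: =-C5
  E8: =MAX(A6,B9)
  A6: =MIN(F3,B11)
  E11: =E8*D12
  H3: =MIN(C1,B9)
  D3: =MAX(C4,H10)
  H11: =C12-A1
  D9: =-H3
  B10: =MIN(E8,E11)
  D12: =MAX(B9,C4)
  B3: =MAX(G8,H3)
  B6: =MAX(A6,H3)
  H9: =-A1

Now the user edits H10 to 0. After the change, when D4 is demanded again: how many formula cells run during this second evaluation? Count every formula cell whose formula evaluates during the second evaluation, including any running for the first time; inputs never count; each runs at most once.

Formula cells that run: A1, B3, C1, C4, C5, D4, D9, D12, F3, H3 — 10 in total.
Key observation: the cutoff stops propagation at G8 — its inputs' values are unchanged, so it reuses its cache.

First evaluation (everything demanded from the output):
  A1 = -9 * -5 = 45
  C1 = 45 - -5 = 50
  F3 = MAX(-5, -9) = -5
  H3 = MIN(50, 4) = 4
  D9 = -(4) = -4
  C4 = MIN(-5, -4) = -5
  D12 = MAX(4, -5) = 4
  C5 = MAX(4, -5) = 4
  G8 = -(4) = -4
  B3 = MAX(-4, 4) = 4
  D4 = -4 + 4 = 0

Propagation after the edit:
  A1: runs — H10 -5->0; result 0.
  C1: runs — A1 45->0; H10 -5->0; result 0.
  F3: runs — H10 -5->0; result 0.
  H3: runs — C1 50->0; result 0.
  D9: runs — H3 4->0; result 0.
  C4: runs — F3 -5->0; D9 -4->0; result 0.
  D12: runs — C4 -5->0; result 4 (same value as before).
  C5: runs — C4 -5->0; result 4 (same value as before).
  G8: checked — values it read are unchanged (C5 unchanged); reused cached -4 without running.
  B3: runs — H3 4->0; result 0.
  D4: runs — B3 4->0; result -4.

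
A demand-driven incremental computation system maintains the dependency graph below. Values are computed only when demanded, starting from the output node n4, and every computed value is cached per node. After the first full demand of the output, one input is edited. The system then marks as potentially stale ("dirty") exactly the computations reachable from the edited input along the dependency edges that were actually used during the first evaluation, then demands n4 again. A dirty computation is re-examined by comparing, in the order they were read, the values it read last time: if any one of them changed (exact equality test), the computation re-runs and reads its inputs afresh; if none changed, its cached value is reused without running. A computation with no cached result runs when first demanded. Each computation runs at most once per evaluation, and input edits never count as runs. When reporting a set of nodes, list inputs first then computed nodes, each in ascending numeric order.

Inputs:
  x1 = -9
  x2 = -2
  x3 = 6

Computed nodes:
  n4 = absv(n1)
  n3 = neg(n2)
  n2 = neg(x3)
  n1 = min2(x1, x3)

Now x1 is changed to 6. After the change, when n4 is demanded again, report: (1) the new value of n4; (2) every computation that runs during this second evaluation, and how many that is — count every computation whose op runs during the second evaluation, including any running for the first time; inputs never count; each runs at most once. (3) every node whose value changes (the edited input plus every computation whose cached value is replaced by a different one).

First evaluation (everything demanded from the output):
  n1 = min2(-9, 6) = -9
  n4 = absv(-9) = 9

Propagation after the edit:
  n1: runs — x1 -9->6; result 6.
  n4: runs — n1 -9->6; result 6.

New value of n4: 6.
Computations that run: n1, n4 — 2 in total.
Values that change: x1, n1, n4.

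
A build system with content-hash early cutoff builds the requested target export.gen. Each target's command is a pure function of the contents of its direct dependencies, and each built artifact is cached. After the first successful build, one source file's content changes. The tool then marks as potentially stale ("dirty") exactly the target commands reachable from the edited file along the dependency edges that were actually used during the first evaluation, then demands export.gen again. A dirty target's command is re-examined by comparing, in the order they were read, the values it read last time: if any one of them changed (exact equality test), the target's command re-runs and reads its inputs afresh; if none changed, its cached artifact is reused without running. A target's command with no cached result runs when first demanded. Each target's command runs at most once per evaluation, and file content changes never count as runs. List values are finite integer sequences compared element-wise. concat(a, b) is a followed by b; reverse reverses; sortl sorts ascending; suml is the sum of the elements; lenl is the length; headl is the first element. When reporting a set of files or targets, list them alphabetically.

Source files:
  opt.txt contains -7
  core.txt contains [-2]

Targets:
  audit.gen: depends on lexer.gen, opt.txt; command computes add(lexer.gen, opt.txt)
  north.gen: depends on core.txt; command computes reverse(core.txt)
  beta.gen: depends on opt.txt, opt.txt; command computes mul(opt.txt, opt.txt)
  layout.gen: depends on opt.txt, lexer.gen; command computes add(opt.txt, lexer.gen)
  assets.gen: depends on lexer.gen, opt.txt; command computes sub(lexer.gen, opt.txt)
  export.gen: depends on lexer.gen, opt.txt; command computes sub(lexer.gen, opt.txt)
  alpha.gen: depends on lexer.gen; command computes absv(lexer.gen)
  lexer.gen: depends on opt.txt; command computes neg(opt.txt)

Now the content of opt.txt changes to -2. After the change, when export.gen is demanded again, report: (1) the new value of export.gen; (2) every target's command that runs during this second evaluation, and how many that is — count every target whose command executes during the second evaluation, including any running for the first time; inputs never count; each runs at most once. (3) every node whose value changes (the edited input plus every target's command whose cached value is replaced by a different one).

New value of export.gen: 4.
Target commands that run: export.gen, lexer.gen — 2 in total.
Values that change: export.gen, lexer.gen, opt.txt.

First evaluation (everything demanded from the output):
  lexer.gen = neg(-7) = 7
  export.gen = sub(7, -7) = 14

Propagation after the edit:
  lexer.gen: runs — opt.txt -7->-2; result 2.
  export.gen: runs — lexer.gen 7->2; opt.txt -7->-2; result 4.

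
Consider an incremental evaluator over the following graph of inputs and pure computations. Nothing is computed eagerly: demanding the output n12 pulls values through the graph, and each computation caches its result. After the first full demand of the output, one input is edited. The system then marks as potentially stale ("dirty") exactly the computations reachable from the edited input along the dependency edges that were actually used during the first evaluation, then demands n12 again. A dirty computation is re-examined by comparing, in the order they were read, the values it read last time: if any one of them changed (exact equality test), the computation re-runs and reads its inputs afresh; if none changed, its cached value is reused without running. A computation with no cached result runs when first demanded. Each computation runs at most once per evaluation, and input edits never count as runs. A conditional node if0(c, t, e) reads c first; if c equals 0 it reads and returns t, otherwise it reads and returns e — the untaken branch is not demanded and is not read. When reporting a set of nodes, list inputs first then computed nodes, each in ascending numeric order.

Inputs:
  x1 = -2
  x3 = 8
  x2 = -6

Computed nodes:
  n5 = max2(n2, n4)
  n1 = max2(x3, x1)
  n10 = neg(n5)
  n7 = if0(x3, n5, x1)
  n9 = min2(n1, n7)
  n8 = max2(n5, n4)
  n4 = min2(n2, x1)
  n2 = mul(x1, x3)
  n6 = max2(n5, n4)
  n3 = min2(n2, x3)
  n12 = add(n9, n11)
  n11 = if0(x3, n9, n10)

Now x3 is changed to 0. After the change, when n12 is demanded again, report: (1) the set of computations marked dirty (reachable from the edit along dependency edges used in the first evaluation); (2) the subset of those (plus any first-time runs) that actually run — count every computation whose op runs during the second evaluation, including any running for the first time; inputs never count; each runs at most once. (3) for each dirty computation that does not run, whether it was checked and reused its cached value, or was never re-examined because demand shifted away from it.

Initial pass — values computed on the first demand:
  n1 = max2(8, -2) = 8
  n2 = mul(-2, 8) = -16
  n4 = min2(-16, -2) = -16
  n5 = max2(-16, -16) = -16
  n7 = if0(x3=8 -> else branch x1) = -2
  n9 = min2(8, -2) = -2
  n10 = neg(-16) = 16
  n11 = if0(x3=8 -> else branch n10) = 16
  n12 = add(-2, 16) = 14

Second demand — change propagation:
  n1: re-runs because x3 8->0; new result 0.
  n2: re-runs because x3 8->0; new result 0.
  n4: re-runs because n2 -16->0; new result -2.
  n5: re-runs because n2 -16->0; n4 -16->-2; new result 0.
  n7: re-runs because x3 8->0; new result 0.
  n9: re-runs because n1 8->0; n7 -2->0; new result 0.
  n10: dirty yet unreached — the second evaluation never asks for it.
  n11: re-runs because x3 8->0; new result 0.
  n12: re-runs because n9 -2->0; n11 16->0; new result 0.

The important point: the flipped condition redirects demand; n10 is left stale, never re-checked.

Dirty set: n1, n2, n4, n5, n7, n9, n10, n11, n12.
Run set: n1, n2, n4, n5, n7, n9, n11, n12 (8 run).
Left stale — demand moved off them: n10.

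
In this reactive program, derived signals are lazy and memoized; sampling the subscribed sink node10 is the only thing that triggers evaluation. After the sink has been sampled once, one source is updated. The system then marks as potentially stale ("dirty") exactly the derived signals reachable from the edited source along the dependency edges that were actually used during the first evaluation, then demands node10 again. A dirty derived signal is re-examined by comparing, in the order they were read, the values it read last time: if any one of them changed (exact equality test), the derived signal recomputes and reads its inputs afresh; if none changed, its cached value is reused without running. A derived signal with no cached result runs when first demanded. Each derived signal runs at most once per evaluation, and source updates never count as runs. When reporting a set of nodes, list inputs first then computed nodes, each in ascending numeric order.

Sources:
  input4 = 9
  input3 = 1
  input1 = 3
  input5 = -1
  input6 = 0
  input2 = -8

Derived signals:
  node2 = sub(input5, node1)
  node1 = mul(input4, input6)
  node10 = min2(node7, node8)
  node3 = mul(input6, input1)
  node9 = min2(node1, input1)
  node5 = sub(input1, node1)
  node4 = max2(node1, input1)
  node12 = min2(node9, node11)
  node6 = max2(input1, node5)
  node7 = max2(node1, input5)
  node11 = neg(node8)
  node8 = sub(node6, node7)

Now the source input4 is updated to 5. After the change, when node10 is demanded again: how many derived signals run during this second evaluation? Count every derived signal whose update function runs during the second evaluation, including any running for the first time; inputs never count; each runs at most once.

1 derived signals run: node1.
Note the absorption at node1: it re-runs yet its value is the same, leaving the output's value untouched.

First demand of the output computes:
  node1 = mul(9, 0) = 0
  node5 = sub(3, 0) = 3
  node6 = max2(3, 3) = 3
  node7 = max2(0, -1) = 0
  node8 = sub(3, 0) = 3
  node10 = min2(0, 3) = 0

After the edit, cleaning proceeds:
  node1: a read changed (input4 9->5) — executes, giving 0 — identical to its old value.
  node5: dirty, but its reads are unchanged (input1 unchanged, node1 unchanged); cached 3 stands.
  node6: dirty, but its reads are unchanged (input1 unchanged, node5 unchanged); cached 3 stands.
  node7: dirty, but its reads are unchanged (node1 unchanged, input5 unchanged); cached 0 stands.
  node8: dirty, but its reads are unchanged (node6 unchanged, node7 unchanged); cached 3 stands.
  node10: dirty, but its reads are unchanged (node7 unchanged, node8 unchanged); cached 0 stands.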